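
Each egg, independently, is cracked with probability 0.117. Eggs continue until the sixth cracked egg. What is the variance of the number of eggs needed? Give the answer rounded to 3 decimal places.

387.026

Y = total eggs until the sixth success; negative binomial with r=6, p=0.117.
Var(Y) = r(1−p)/p² = 6·0.883 / 0.117² = 387.02608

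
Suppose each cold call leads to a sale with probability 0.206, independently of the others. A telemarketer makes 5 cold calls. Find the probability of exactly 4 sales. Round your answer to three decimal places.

X ~ Binomial(n=5, p=0.206).
P(X=4) = C(5,4) · p^4 · (1−p)^1
= 5 · 0.0018008 · 0.794 = 0.00715

0.007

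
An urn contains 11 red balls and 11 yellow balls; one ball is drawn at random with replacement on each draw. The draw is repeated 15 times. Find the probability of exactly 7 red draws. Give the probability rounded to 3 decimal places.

0.196

X ~ Binomial(n=15, p=0.50).
P(X=7) = C(15,7) · p^7 · (1−p)^8
= 6435 · 0.0078125 · 0.0039062 = 0.19638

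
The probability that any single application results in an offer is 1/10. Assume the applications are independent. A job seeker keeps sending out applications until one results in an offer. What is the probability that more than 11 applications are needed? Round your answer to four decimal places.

Y = number of applications to the first success; geometric, p = 0.10.
P(Y > 11) = P(first 11 all fail) = (1−p)^11 = 0.313811

0.3138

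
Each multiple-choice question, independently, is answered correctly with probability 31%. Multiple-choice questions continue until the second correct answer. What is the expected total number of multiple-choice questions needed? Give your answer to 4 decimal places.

Y = total multiple-choice questions until the second success; negative binomial with r=2, p=0.31.
E[Y] = r / p = 2 / 0.31 = 6.451613

6.4516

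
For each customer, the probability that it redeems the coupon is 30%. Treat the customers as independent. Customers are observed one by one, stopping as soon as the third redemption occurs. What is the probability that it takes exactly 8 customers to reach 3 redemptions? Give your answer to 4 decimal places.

0.0953

Y = trial on which the third success occurs; negative binomial, r=3, p=0.30.
P(Y=8) = C(7,2) · p^3 · (1−p)^5
= 21 · 0.027 · 0.16807 = 0.095296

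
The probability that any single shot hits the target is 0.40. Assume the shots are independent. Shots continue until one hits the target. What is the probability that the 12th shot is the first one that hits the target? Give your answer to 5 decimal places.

0.00145

Geometric (trials to first success), p = 0.40.
P(Y = 12) = (1−p)^11 · p = 0.003628 · 0.40 = 0.0014512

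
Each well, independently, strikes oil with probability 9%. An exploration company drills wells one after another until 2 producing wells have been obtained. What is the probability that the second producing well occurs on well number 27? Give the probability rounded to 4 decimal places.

Y = trial on which the second success occurs; negative binomial, r=2, p=0.09.
P(Y=27) = C(26,1) · p^2 · (1−p)^25
= 26 · 0.0081 · 0.094631 = 0.019929

0.0199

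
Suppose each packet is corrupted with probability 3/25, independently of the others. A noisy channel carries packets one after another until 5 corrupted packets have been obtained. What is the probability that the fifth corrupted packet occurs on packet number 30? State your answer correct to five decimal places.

0.02419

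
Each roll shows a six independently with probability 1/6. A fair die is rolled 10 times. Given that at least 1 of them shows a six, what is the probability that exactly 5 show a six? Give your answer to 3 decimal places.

0.016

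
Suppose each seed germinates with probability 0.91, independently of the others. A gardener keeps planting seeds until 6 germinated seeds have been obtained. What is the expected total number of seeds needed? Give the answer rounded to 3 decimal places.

6.593

Y = total seeds until the sixth success; negative binomial with r=6, p=0.91.
E[Y] = r / p = 6 / 0.91 = 6.59341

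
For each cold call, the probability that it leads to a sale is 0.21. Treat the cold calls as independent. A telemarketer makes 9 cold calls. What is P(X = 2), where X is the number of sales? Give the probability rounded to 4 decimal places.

0.3049

X ~ Binomial(n=9, p=0.21).
P(X=2) = C(9,2) · p^2 · (1−p)^7
= 36 · 0.0441 · 0.19204 = 0.304881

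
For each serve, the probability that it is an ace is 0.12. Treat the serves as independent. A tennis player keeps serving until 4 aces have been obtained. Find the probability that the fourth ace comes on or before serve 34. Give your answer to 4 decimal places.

0.5953

Finishing within 34 serves ⇔ at least 4 successes in the first 34. With X ~ Binomial(34, 0.12), P(Y ≤ 34) = 1 − P(X ≤ 3).
  k=0: C(34,0)·0.12^0·0.88^34 = 0.012954
  k=1: C(34,1)·0.12^1·0.88^33 = 0.060060
  k=2: C(34,2)·0.12^2·0.88^32 = 0.135136
  k=3: C(34,3)·0.12^3·0.88^31 = 0.196561
1 − 0.404712 = 0.595288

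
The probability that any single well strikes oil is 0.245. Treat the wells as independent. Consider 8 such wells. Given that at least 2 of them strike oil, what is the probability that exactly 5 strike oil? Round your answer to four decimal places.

X ~ Binomial(8, 0.245). Want P(X=5 | X≥2) = P(X=5) / P(X≥2).
P(X=5) = C(8,5)·0.245^5·0.755^3 = 0.021274
P(X≥2) = 1 − 0.105579 − 0.274085 = 0.620337
Ratio = 0.021274 / 0.620337 = 0.034295

0.0343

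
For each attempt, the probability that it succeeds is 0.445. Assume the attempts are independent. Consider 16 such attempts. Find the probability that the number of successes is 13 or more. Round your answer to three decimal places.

0.003

X ~ Binomial(16, 0.445); P(X ≥ 13) = Σ C(16,k) p^k (1−p)^(16−k) over k:
  k=13: C(16,13)·0.445^13·0.555^3 = 0.00257
  k=14: C(16,14)·0.445^14·0.555^2 = 0.00044
  k=15: C(16,15)·0.445^15·0.555^1 = 0.00005
  k=16: C(16,16)·0.445^16·0.555^0 = 0.00000
Total = 0.00306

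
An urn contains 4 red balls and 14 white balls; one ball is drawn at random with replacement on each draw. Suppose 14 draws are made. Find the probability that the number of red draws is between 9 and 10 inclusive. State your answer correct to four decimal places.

0.0009

X ~ Binomial(14, 0.222222); P(9 ≤ X ≤ 10) = Σ C(14,k) p^k (1−p)^(14−k) over k:
  k=9: C(14,9)·0.222222^9·0.777778^5 = 0.000753
  k=10: C(14,10)·0.222222^10·0.777778^4 = 0.000108
Total = 0.000861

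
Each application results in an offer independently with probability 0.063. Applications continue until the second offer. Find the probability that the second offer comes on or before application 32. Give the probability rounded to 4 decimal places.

Finishing within 32 applications ⇔ at least 2 successes in the first 32. With X ~ Binomial(32, 0.063), P(Y ≤ 32) = 1 − P(X ≤ 1).
  k=0: C(32,0)·0.063^0·0.937^32 = 0.124643
  k=1: C(32,1)·0.063^1·0.937^31 = 0.268175
1 − 0.392817 = 0.607183

0.6072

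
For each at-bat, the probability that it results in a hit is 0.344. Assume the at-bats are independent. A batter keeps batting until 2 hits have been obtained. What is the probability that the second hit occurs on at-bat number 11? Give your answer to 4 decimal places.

0.0266

Y = trial on which the second success occurs; negative binomial, r=2, p=0.344.
P(Y=11) = C(10,1) · p^2 · (1−p)^9
= 10 · 0.11834 · 0.022498 = 0.026623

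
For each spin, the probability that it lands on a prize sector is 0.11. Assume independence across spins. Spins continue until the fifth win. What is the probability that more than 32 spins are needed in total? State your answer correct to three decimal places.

0.727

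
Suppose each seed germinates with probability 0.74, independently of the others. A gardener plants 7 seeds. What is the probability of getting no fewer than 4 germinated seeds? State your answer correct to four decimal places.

X ~ Binomial(7, 0.74); P(X ≥ 4) = Σ C(7,k) p^k (1−p)^(7−k) over k:
  k=4: C(7,4)·0.74^4·0.26^3 = 0.184465
  k=5: C(7,5)·0.74^5·0.26^2 = 0.315010
  k=6: C(7,6)·0.74^6·0.26^1 = 0.298856
  k=7: C(7,7)·0.74^7·0.26^0 = 0.121513
Total = 0.919844

0.9198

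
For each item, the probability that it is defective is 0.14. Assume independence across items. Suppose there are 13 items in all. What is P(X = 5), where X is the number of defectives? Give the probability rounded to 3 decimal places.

0.021

X ~ Binomial(n=13, p=0.14).
P(X=5) = C(13,5) · p^5 · (1−p)^8
= 1287 · 5.3782e-05 · 0.29922 = 0.02071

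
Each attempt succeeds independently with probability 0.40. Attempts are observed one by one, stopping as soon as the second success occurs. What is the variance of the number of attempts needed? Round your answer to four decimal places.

Y = total attempts until the second success; negative binomial with r=2, p=0.40.
Var(Y) = r(1−p)/p² = 2·0.60 / 0.40² = 7.500000

7.5000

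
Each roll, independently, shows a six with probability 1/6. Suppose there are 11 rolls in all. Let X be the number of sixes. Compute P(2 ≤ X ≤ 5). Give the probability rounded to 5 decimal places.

0.56471

X ~ Binomial(11, 0.166667); P(2 ≤ X ≤ 5) = Σ C(11,k) p^k (1−p)^(11−k) over k:
  k=2: C(11,2)·0.166667^2·0.833333^9 = 0.2960936
  k=3: C(11,3)·0.166667^3·0.833333^8 = 0.1776561
  k=4: C(11,4)·0.166667^4·0.833333^7 = 0.0710625
  k=5: C(11,5)·0.166667^5·0.833333^6 = 0.0198975
Total = 0.5647097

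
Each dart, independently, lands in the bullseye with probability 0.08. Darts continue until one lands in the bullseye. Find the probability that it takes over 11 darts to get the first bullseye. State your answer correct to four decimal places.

0.3996

Y = number of darts to the first success; geometric, p = 0.08.
P(Y > 11) = P(first 11 all fail) = (1−p)^11 = 0.399637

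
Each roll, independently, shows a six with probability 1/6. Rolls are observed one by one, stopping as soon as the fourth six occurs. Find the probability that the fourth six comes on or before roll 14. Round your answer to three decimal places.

0.194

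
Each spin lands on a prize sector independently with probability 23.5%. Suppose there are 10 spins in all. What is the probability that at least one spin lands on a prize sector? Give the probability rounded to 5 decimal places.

0.93135

P(at least one) = 1 − P(none) = 1 − (1 − 0.235)^10
= 1 − 0.0686459 = 0.9313541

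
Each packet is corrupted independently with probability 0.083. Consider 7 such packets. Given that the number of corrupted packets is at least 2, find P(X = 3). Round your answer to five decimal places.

0.12946

X ~ Binomial(7, 0.083). Want P(X=3 | X≥2) = P(X=3) / P(X≥2).
P(X=3) = C(7,3)·0.083^3·0.917^4 = 0.0141508
P(X≥2) = 1 − 0.5452370 − 0.3454555 = 0.1093074
Ratio = 0.0141508 / 0.1093074 = 0.1294583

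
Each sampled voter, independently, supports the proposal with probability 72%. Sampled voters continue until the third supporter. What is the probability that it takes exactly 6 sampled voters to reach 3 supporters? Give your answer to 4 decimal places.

0.0819

Y = trial on which the third success occurs; negative binomial, r=3, p=0.72.
P(Y=6) = C(5,2) · p^3 · (1−p)^3
= 10 · 0.37325 · 0.021952 = 0.081935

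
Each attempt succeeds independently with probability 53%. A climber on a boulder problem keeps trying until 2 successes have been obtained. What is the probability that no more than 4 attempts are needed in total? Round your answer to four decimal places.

Finishing within 4 attempts ⇔ at least 2 successes in the first 4. With X ~ Binomial(4, 0.53), P(Y ≤ 4) = 1 − P(X ≤ 1).
  k=0: C(4,0)·0.53^0·0.47^4 = 0.048797
  k=1: C(4,1)·0.53^1·0.47^3 = 0.220105
1 − 0.268902 = 0.731098

0.7311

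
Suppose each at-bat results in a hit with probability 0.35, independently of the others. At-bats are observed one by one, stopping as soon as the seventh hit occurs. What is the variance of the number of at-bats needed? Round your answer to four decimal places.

Y = total at-bats until the seventh success; negative binomial with r=7, p=0.35.
Var(Y) = r(1−p)/p² = 7·0.65 / 0.35² = 37.142857

37.1429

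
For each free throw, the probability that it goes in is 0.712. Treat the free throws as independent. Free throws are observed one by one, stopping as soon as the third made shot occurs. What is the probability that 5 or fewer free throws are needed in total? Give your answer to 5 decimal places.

Finishing within 5 free throws ⇔ at least 3 successes in the first 5. With X ~ Binomial(5, 0.712), P(Y ≤ 5) = 1 − P(X ≤ 2).
  k=0: C(5,0)·0.712^0·0.288^5 = 0.0019814
  k=1: C(5,1)·0.712^1·0.288^4 = 0.0244918
  k=2: C(5,2)·0.712^2·0.288^3 = 0.1210981
1 − 0.1475712 = 0.8524288

0.85243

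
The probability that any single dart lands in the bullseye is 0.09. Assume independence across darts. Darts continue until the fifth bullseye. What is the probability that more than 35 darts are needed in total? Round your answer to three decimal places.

0.797

Needing more than 35 darts ⇔ fewer than 5 successes in the first 35. With X ~ Binomial(35, 0.09), P(Y > 35) = P(X ≤ 4).
  k=0: C(35,0)·0.09^0·0.91^35 = 0.03685
  k=1: C(35,1)·0.09^1·0.91^34 = 0.12756
  k=2: C(35,2)·0.09^2·0.91^33 = 0.21447
  k=3: C(35,3)·0.09^3·0.91^32 = 0.23333
  k=4: C(35,4)·0.09^4·0.91^31 = 0.18461
P(X ≤ 4) = 0.79682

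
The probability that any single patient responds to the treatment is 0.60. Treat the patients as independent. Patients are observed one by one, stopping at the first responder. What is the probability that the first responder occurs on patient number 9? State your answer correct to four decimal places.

Geometric (trials to first success), p = 0.60.
P(Y = 9) = (1−p)^8 · p = 0.00065536 · 0.60 = 0.000393

0.0004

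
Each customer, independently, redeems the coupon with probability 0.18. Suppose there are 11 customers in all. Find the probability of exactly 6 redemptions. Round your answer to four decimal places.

X ~ Binomial(n=11, p=0.18).
P(X=6) = C(11,6) · p^6 · (1−p)^5
= 462 · 3.4012e-05 · 0.37074 = 0.005826

0.0058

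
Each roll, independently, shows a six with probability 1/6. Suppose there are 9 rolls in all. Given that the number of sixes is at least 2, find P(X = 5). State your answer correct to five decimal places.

X ~ Binomial(9, 0.166667). Want P(X=5 | X≥2) = P(X=5) / P(X≥2).
P(X=5) = C(9,5)·0.166667^5·0.833333^4 = 0.0078143
P(X≥2) = 1 − 0.1938067 − 0.3488521 = 0.4573412
Ratio = 0.0078143 / 0.4573412 = 0.0170863

0.01709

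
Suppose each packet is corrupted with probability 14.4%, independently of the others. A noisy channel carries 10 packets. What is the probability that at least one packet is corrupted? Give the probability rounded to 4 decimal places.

0.7888

P(at least one) = 1 − P(none) = 1 − (1 − 0.144)^10
= 1 − 0.211221 = 0.788779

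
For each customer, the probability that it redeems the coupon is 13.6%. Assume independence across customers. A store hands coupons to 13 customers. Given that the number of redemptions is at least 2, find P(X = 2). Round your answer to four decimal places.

0.5306

X ~ Binomial(13, 0.136). Want P(X=2 | X≥2) = P(X=2) / P(X≥2).
P(X=2) = C(13,2)·0.136^2·0.864^11 = 0.288951
P(X≥2) = 1 − 0.149513 − 0.305948 = 0.544539
Ratio = 0.288951 / 0.544539 = 0.530633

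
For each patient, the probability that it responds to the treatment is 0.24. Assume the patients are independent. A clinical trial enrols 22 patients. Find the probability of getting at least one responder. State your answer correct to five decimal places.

0.99761

P(at least one) = 1 − P(none) = 1 − (1 − 0.24)^22
= 1 − 0.0023873 = 0.9976127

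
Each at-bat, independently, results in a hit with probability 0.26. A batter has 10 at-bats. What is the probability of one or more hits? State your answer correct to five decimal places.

0.95076

P(at least one) = 1 − P(none) = 1 − (1 − 0.26)^10
= 1 − 0.0492399 = 0.9507601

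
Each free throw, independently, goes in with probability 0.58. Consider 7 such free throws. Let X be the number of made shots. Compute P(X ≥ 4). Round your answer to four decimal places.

0.6706

X ~ Binomial(7, 0.58); P(X ≥ 4) = Σ C(7,k) p^k (1−p)^(7−k) over k:
  k=4: C(7,4)·0.58^4·0.42^3 = 0.293446
  k=5: C(7,5)·0.58^5·0.42^2 = 0.243141
  k=6: C(7,6)·0.58^6·0.42^1 = 0.111922
  k=7: C(7,7)·0.58^7·0.42^0 = 0.022080
Total = 0.670588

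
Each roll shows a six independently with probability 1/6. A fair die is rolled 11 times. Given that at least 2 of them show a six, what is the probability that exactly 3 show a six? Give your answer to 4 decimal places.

X ~ Binomial(11, 0.166667). Want P(X=3 | X≥2) = P(X=3) / P(X≥2).
P(X=3) = C(11,3)·0.166667^3·0.833333^8 = 0.177656
P(X≥2) = 1 − 0.134588 − 0.296094 = 0.569318
Ratio = 0.177656 / 0.569318 = 0.312051

0.3121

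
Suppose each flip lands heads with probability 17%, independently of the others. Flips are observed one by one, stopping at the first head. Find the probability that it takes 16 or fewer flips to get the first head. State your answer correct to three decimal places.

0.949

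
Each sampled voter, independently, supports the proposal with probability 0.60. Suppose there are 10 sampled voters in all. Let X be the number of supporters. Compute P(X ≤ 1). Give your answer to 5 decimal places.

0.00168

X ~ Binomial(10, 0.60); P(X ≤ 1) = Σ C(10,k) p^k (1−p)^(10−k) over k:
  k=0: C(10,0)·0.60^0·0.40^10 = 0.0001049
  k=1: C(10,1)·0.60^1·0.40^9 = 0.0015729
Total = 0.0016777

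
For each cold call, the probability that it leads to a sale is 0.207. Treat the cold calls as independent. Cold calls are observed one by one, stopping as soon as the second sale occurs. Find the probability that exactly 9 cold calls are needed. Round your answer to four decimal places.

Y = trial on which the second success occurs; negative binomial, r=2, p=0.207.
P(Y=9) = C(8,1) · p^2 · (1−p)^7
= 8 · 0.042849 · 0.1972 = 0.067599

0.0676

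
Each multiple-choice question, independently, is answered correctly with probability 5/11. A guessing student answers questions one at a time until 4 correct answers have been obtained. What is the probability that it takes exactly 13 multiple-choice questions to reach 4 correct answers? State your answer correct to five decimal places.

Y = trial on which the fourth success occurs; negative binomial, r=4, p=0.454545.
P(Y=13) = C(12,3) · p^4 · (1−p)^9
= 220 · 0.042688 · 0.0042739 = 0.0401383

0.04014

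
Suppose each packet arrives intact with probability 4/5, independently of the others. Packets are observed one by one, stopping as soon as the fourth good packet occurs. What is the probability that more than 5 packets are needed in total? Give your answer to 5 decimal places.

0.26272

Needing more than 5 packets ⇔ fewer than 4 successes in the first 5. With X ~ Binomial(5, 0.80), P(Y > 5) = P(X ≤ 3).
  k=0: C(5,0)·0.80^0·0.20^5 = 0.0003200
  k=1: C(5,1)·0.80^1·0.20^4 = 0.0064000
  k=2: C(5,2)·0.80^2·0.20^3 = 0.0512000
  k=3: C(5,3)·0.80^3·0.20^2 = 0.2048000
P(X ≤ 3) = 0.2627200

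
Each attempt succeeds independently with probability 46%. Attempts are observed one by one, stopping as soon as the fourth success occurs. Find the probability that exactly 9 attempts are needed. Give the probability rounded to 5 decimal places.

0.11513

Y = trial on which the fourth success occurs; negative binomial, r=4, p=0.46.
P(Y=9) = C(8,3) · p^4 · (1−p)^5
= 56 · 0.044775 · 0.045917 = 0.1151299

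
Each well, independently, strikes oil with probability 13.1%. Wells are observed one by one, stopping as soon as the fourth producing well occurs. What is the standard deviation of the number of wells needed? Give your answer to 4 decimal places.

Y = total wells until the fourth success; negative binomial with r=4, p=0.131.
SD(Y) = √[r(1−p)/p²] = √(202.552299) = 14.232087

14.2321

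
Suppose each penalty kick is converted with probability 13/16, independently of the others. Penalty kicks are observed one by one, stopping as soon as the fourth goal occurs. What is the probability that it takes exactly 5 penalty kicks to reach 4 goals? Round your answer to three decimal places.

0.327

Y = trial on which the fourth success occurs; negative binomial, r=4, p=0.8125.
P(Y=5) = C(4,3) · p^4 · (1−p)^1
= 4 · 0.43581 · 0.1875 = 0.32685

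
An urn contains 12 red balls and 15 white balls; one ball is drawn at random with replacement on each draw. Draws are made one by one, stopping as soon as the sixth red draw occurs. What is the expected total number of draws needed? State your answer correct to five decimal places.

Y = total draws until the sixth success; negative binomial with r=6, p=0.444444.
E[Y] = r / p = 6 / 0.444444 = 13.5000000

13.50000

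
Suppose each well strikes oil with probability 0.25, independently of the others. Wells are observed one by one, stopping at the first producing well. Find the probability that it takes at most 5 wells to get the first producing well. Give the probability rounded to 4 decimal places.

0.7627

Y = number of wells to the first success; geometric, p = 0.25.
P(Y ≤ 5) = 1 − (1−p)^5 = 1 − 0.237305 = 0.762695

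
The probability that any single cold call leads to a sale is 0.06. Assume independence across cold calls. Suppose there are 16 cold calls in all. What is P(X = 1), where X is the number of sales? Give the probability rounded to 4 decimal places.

X ~ Binomial(n=16, p=0.06).
P(X=1) = C(16,1) · p^1 · (1−p)^15
= 16 · 0.06 · 0.39529 = 0.379480

0.3795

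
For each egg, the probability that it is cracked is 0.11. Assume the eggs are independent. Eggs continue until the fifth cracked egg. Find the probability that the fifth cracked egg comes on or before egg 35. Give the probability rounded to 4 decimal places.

Finishing within 35 eggs ⇔ at least 5 successes in the first 35. With X ~ Binomial(35, 0.11), P(Y ≤ 35) = 1 − P(X ≤ 4).
  k=0: C(35,0)·0.11^0·0.89^35 = 0.016930
  k=1: C(35,1)·0.11^1·0.89^34 = 0.073235
  k=2: C(35,2)·0.11^2·0.89^33 = 0.153877
  k=3: C(35,3)·0.11^3·0.89^32 = 0.209203
  k=4: C(35,4)·0.11^4·0.89^31 = 0.206852
1 − 0.660097 = 0.339903

0.3399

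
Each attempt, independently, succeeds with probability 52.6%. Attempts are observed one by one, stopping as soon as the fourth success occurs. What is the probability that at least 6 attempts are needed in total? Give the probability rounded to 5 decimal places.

0.77831

Needing more than 5 attempts ⇔ fewer than 4 successes in the first 5. With X ~ Binomial(5, 0.526), P(Y > 5) = P(X ≤ 3).
  k=0: C(5,0)·0.526^0·0.474^5 = 0.0239272
  k=1: C(5,1)·0.526^1·0.474^4 = 0.1327606
  k=2: C(5,2)·0.526^2·0.474^3 = 0.2946500
  k=3: C(5,3)·0.526^3·0.474^2 = 0.3269745
P(X ≤ 3) = 0.7783123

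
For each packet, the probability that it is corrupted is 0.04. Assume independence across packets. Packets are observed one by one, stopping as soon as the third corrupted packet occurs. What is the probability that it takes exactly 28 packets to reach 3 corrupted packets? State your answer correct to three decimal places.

Y = trial on which the third success occurs; negative binomial, r=3, p=0.04.
P(Y=28) = C(27,2) · p^3 · (1−p)^25
= 351 · 6.4e-05 · 0.3604 = 0.00810

0.008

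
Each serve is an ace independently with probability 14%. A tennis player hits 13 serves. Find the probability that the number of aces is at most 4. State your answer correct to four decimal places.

X ~ Binomial(13, 0.14); P(X ≤ 4) = Σ C(13,k) p^k (1−p)^(13−k) over k:
  k=0: C(13,0)·0.14^0·0.86^13 = 0.140760
  k=1: C(13,1)·0.14^1·0.86^12 = 0.297888
  k=2: C(13,2)·0.14^2·0.86^11 = 0.290960
  k=3: C(13,3)·0.14^3·0.86^10 = 0.173674
  k=4: C(13,4)·0.14^4·0.86^9 = 0.070681
Total = 0.973963

0.9740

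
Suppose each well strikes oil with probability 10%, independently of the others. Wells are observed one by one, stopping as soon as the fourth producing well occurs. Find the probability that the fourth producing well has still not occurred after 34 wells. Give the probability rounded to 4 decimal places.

0.5538

Needing more than 34 wells ⇔ fewer than 4 successes in the first 34. With X ~ Binomial(34, 0.10), P(Y > 34) = P(X ≤ 3).
  k=0: C(34,0)·0.10^0·0.90^34 = 0.027813
  k=1: C(34,1)·0.10^1·0.90^33 = 0.105071
  k=2: C(34,2)·0.10^2·0.90^32 = 0.192630
  k=3: C(34,3)·0.10^3·0.90^31 = 0.228302
P(X ≤ 3) = 0.553815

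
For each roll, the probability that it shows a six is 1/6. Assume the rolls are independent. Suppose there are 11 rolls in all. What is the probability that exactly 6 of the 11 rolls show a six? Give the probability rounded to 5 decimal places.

0.00398

X ~ Binomial(n=11, p=0.166667).
P(X=6) = C(11,6) · p^6 · (1−p)^5
= 462 · 2.1433e-05 · 0.40188 = 0.0039795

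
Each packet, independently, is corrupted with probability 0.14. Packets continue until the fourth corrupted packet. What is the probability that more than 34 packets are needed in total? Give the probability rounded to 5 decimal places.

0.27993

Needing more than 34 packets ⇔ fewer than 4 successes in the first 34. With X ~ Binomial(34, 0.14), P(Y > 34) = P(X ≤ 3).
  k=0: C(34,0)·0.14^0·0.86^34 = 0.0059285
  k=1: C(34,1)·0.14^1·0.86^33 = 0.0328137
  k=2: C(34,2)·0.14^2·0.86^32 = 0.0881393
  k=3: C(34,3)·0.14^3·0.86^31 = 0.1530480
P(X ≤ 3) = 0.2799295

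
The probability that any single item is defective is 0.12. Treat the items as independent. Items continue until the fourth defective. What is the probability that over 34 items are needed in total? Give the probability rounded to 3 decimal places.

Needing more than 34 items ⇔ fewer than 4 successes in the first 34. With X ~ Binomial(34, 0.12), P(Y > 34) = P(X ≤ 3).
  k=0: C(34,0)·0.12^0·0.88^34 = 0.01295
  k=1: C(34,1)·0.12^1·0.88^33 = 0.06006
  k=2: C(34,2)·0.12^2·0.88^32 = 0.13514
  k=3: C(34,3)·0.12^3·0.88^31 = 0.19656
P(X ≤ 3) = 0.40471

0.405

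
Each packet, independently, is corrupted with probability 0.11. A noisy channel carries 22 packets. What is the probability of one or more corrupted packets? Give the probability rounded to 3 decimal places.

P(at least one) = 1 − P(none) = 1 − (1 − 0.11)^22
= 1 − 0.07702 = 0.92298

0.923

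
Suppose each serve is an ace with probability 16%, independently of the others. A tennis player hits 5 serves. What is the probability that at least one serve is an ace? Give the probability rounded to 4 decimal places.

P(at least one) = 1 − P(none) = 1 − (1 − 0.16)^5
= 1 − 0.418212 = 0.581788

0.5818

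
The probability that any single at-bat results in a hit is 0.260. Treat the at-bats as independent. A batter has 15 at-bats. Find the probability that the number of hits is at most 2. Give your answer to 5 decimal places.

0.21014

X ~ Binomial(15, 0.26); P(X ≤ 2) = Σ C(15,k) p^k (1−p)^(15−k) over k:
  k=0: C(15,0)·0.26^0·0.74^15 = 0.0109264
  k=1: C(15,1)·0.26^1·0.74^14 = 0.0575849
  k=2: C(15,2)·0.26^2·0.74^13 = 0.1416277
Total = 0.2101390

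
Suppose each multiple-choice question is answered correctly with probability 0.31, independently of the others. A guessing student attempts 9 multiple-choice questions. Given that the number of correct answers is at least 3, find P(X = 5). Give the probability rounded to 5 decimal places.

0.14508

X ~ Binomial(9, 0.31). Want P(X=5 | X≥3) = P(X=5) / P(X≥3).
P(X=5) = C(9,5)·0.31^5·0.69^4 = 0.0817665
P(X≥3) = 1 − 0.0354521 − 0.1433497 − 0.2576140 = 0.5635841
Ratio = 0.0817665 / 0.5635841 = 0.1450830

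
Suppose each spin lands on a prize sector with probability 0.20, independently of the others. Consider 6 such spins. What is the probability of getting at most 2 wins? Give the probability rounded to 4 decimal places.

X ~ Binomial(6, 0.20); P(X ≤ 2) = Σ C(6,k) p^k (1−p)^(6−k) over k:
  k=0: C(6,0)·0.20^0·0.80^6 = 0.262144
  k=1: C(6,1)·0.20^1·0.80^5 = 0.393216
  k=2: C(6,2)·0.20^2·0.80^4 = 0.245760
Total = 0.901120

0.9011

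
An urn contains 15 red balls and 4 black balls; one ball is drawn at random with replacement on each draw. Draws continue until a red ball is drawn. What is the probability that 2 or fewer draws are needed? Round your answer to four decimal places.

0.9557

Y = number of draws to the first success; geometric, p = 0.789474.
P(Y ≤ 2) = 1 − (1−p)^2 = 1 − 0.044321 = 0.955679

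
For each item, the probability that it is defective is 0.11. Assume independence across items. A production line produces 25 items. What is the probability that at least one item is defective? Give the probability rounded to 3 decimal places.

0.946

P(at least one) = 1 − P(none) = 1 − (1 − 0.11)^25
= 1 − 0.05429 = 0.94571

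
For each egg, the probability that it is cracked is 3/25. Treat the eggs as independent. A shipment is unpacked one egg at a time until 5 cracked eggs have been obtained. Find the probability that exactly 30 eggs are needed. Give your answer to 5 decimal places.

0.02419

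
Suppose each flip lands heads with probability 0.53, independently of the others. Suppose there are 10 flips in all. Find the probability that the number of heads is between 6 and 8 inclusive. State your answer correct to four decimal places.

X ~ Binomial(10, 0.53); P(6 ≤ X ≤ 8) = Σ C(10,k) p^k (1−p)^(10−k) over k:
  k=6: C(10,6)·0.53^6·0.47^4 = 0.227126
  k=7: C(10,7)·0.53^7·0.47^3 = 0.146354
  k=8: C(10,8)·0.53^8·0.47^2 = 0.061889
Total = 0.435369

0.4354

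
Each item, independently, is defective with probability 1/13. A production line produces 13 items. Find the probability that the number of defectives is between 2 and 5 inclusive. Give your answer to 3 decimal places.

X ~ Binomial(13, 0.076923); P(2 ≤ X ≤ 5) = Σ C(13,k) p^k (1−p)^(13−k) over k:
  k=2: C(13,2)·0.076923^2·0.923077^11 = 0.19135
  k=3: C(13,3)·0.076923^3·0.923077^10 = 0.05847
  k=4: C(13,4)·0.076923^4·0.923077^9 = 0.01218
  k=5: C(13,5)·0.076923^5·0.923077^8 = 0.00183
Total = 0.26382

0.264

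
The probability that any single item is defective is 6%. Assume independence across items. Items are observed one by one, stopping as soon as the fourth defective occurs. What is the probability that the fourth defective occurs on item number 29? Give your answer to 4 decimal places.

0.0090

Y = trial on which the fourth success occurs; negative binomial, r=4, p=0.06.
P(Y=29) = C(28,3) · p^4 · (1−p)^25
= 3276 · 1.296e-05 · 0.21291 = 0.009040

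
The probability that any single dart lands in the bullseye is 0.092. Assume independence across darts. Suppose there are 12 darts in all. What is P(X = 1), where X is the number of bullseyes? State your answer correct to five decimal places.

X ~ Binomial(n=12, p=0.092).
P(X=1) = C(12,1) · p^1 · (1−p)^11
= 12 · 0.092 · 0.3459 = 0.3818681

0.38187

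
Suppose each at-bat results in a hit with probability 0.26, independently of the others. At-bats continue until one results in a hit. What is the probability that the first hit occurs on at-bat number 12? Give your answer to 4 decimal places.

Geometric (trials to first success), p = 0.26.
P(Y = 12) = (1−p)^11 · p = 0.036438 · 0.26 = 0.009474

0.0095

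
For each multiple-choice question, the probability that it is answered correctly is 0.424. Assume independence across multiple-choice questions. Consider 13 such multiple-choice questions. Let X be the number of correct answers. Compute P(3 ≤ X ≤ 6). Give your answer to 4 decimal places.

0.6723

X ~ Binomial(13, 0.424); P(3 ≤ X ≤ 6) = Σ C(13,k) p^k (1−p)^(13−k) over k:
  k=3: C(13,3)·0.424^3·0.576^10 = 0.087637
  k=4: C(13,4)·0.424^4·0.576^9 = 0.161277
  k=5: C(13,5)·0.424^5·0.576^8 = 0.213692
  k=6: C(13,6)·0.424^6·0.576^7 = 0.209734
Total = 0.672340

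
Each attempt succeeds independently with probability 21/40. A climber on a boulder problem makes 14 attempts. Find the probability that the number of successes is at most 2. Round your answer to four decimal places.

0.0038

X ~ Binomial(14, 0.525); P(X ≤ 2) = Σ C(14,k) p^k (1−p)^(14−k) over k:
  k=0: C(14,0)·0.525^0·0.475^14 = 0.000030
  k=1: C(14,1)·0.525^1·0.475^13 = 0.000461
  k=2: C(14,2)·0.525^2·0.475^12 = 0.003309
Total = 0.003799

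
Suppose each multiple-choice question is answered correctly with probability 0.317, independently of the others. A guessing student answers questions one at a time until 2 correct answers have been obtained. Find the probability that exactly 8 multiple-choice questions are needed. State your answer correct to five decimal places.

Y = trial on which the second success occurs; negative binomial, r=2, p=0.317.
P(Y=8) = C(7,1) · p^2 · (1−p)^6
= 7 · 0.10049 · 0.10151 = 0.0714070

0.07141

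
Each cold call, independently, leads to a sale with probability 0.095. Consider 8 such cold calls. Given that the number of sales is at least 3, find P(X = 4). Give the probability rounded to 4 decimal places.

0.1148

X ~ Binomial(8, 0.095). Want P(X=4 | X≥3) = P(X=4) / P(X≥3).
P(X=4) = C(8,4)·0.095^4·0.905^4 = 0.003825
P(X≥3) = 1 − 0.449975 − 0.377880 − 0.138834 = 0.033311
Ratio = 0.003825 / 0.033311 = 0.114816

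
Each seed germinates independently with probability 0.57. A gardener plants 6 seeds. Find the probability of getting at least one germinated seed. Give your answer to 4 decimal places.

0.9937

P(at least one) = 1 − P(none) = 1 − (1 − 0.57)^6
= 1 − 0.006321 = 0.993679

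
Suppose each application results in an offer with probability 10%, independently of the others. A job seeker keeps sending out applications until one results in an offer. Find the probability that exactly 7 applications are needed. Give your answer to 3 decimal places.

0.053

Geometric (trials to first success), p = 0.10.
P(Y = 7) = (1−p)^6 · p = 0.53144 · 0.10 = 0.05314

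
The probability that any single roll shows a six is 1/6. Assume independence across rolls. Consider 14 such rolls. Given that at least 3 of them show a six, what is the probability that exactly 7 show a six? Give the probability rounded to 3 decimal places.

0.008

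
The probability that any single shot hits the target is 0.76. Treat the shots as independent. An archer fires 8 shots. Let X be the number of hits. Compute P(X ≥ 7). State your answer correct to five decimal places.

0.39249

X ~ Binomial(8, 0.76); P(X ≥ 7) = Σ C(8,k) p^k (1−p)^(8−k) over k:
  k=7: C(8,7)·0.76^7·0.24^1 = 0.2811877
  k=8: C(8,8)·0.76^8·0.24^0 = 0.1113035
Total = 0.3924912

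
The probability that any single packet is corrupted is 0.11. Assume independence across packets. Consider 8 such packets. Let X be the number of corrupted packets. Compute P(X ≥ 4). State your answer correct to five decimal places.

0.00711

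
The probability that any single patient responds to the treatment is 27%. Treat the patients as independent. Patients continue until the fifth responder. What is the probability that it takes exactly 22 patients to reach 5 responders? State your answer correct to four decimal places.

Y = trial on which the fifth success occurs; negative binomial, r=5, p=0.27.
P(Y=22) = C(21,4) · p^5 · (1−p)^17
= 5985 · 0.0014349 · 0.0047478 = 0.040773

0.0408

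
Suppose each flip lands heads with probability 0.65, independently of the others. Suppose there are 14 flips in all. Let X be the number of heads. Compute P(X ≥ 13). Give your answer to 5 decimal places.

X ~ Binomial(14, 0.65); P(X ≥ 13) = Σ C(14,k) p^k (1−p)^(14−k) over k:
  k=13: C(14,13)·0.65^13·0.35^1 = 0.0181163
  k=14: C(14,14)·0.65^14·0.35^0 = 0.0024032
Total = 0.0205195

0.02052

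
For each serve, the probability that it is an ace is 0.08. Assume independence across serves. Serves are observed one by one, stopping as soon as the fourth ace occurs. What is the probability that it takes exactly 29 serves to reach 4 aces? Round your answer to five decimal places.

Y = trial on which the fourth success occurs; negative binomial, r=4, p=0.08.
P(Y=29) = C(28,3) · p^4 · (1−p)^25
= 3276 · 4.096e-05 · 0.12436 = 0.0166878

0.01669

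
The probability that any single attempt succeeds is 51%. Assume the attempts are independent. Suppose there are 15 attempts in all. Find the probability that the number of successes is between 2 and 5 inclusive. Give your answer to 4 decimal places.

X ~ Binomial(15, 0.51); P(2 ≤ X ≤ 5) = Σ C(15,k) p^k (1−p)^(15−k) over k:
  k=2: C(15,2)·0.51^2·0.49^13 = 0.002564
  k=3: C(15,3)·0.51^3·0.49^12 = 0.011563
  k=4: C(15,4)·0.51^4·0.49^11 = 0.036105
  k=5: C(15,5)·0.51^5·0.49^10 = 0.082674
Total = 0.132906

0.1329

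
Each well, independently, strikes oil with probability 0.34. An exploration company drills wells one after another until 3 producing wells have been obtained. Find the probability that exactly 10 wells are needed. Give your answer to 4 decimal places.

0.0772

Y = trial on which the third success occurs; negative binomial, r=3, p=0.34.
P(Y=10) = C(9,2) · p^3 · (1−p)^7
= 36 · 0.039304 · 0.054552 = 0.077187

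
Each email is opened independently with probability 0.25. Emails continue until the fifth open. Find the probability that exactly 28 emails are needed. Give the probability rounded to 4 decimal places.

0.0229

Y = trial on which the fifth success occurs; negative binomial, r=5, p=0.25.
P(Y=28) = C(27,4) · p^5 · (1−p)^23
= 17550 · 0.00097656 · 0.0013379 = 0.022929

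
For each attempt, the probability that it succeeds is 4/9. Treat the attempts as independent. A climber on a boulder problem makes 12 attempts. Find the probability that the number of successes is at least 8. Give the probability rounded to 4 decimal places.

0.1044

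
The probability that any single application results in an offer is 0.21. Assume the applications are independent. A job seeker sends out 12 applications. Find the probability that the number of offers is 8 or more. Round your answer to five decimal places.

X ~ Binomial(12, 0.21); P(X ≥ 8) = Σ C(12,k) p^k (1−p)^(12−k) over k:
  k=8: C(12,8)·0.21^8·0.79^4 = 0.0007292
  k=9: C(12,9)·0.21^9·0.79^3 = 0.0000862
  k=10: C(12,10)·0.21^10·0.79^2 = 0.0000069
  k=11: C(12,11)·0.21^11·0.79^1 = 0.0000003
  k=12: C(12,12)·0.21^12·0.79^0 = 0.0000000
Total = 0.0008226

0.00082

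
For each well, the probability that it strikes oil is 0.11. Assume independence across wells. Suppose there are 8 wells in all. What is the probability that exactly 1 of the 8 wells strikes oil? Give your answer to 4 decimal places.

0.3892

X ~ Binomial(n=8, p=0.11).
P(X=1) = C(8,1) · p^1 · (1−p)^7
= 8 · 0.11 · 0.44231 = 0.389236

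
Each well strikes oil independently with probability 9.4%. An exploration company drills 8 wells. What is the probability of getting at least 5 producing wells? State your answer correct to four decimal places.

X ~ Binomial(8, 0.094); P(X ≥ 5) = Σ C(8,k) p^k (1−p)^(8−k) over k:
  k=5: C(8,5)·0.094^5·0.906^3 = 0.000306
  k=6: C(8,6)·0.094^6·0.906^2 = 0.000016
  k=7: C(8,7)·0.094^7·0.906^1 = 0.000000
  k=8: C(8,8)·0.094^8·0.906^0 = 0.000000
Total = 0.000322

0.0003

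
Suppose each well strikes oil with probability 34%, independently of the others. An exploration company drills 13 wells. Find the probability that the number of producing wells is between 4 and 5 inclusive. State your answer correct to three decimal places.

X ~ Binomial(13, 0.34); P(4 ≤ X ≤ 5) = Σ C(13,k) p^k (1−p)^(13−k) over k:
  k=4: C(13,4)·0.34^4·0.66^9 = 0.22705
  k=5: C(13,5)·0.34^5·0.66^8 = 0.21054
Total = 0.43758

0.438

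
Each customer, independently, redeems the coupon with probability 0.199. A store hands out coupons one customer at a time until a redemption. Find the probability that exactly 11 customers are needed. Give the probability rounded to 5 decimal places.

0.02164

Geometric (trials to first success), p = 0.199.
P(Y = 11) = (1−p)^10 · p = 0.10872 · 0.199 = 0.0216361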